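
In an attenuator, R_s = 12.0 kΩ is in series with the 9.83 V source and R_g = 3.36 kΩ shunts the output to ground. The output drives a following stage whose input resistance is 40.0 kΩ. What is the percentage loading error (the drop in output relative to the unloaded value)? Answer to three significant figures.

6.16 %

The divider's output (Thévenin) resistance is R_s‖R_g = 2.625 kΩ.
Fractional drop under load = R_th/(R_th + R_L) = 2.625 / (2.625 + 40.0) = 0.06158.
So the output falls by 6.16 %.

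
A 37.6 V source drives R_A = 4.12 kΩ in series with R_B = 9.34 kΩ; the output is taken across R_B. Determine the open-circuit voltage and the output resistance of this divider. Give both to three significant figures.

V_th is the open-circuit tap voltage: 37.6 × 9.34/(4.12 + 9.34) = 26.1 V.
With the supply zeroed, R_A and R_B appear in parallel from the tap: R_th = R_A‖R_B = (4.12 × 9.34)/13.46 = 2.86 kΩ.

V_th = 26.1 V, R_th = 2.86 kΩ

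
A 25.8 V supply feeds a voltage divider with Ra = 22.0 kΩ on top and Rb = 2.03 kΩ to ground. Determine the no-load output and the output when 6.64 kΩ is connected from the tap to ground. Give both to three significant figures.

Open-circuit: V = 25.8 × 2.03/(22.0 + 2.03) = 2.18 V.
With the load, Rb becomes Rb‖R_L = 1.555 kΩ, so V = 25.8 × 1.555/23.55 = 1.70 V.

Unloaded: 2.18 V; loaded: 1.70 V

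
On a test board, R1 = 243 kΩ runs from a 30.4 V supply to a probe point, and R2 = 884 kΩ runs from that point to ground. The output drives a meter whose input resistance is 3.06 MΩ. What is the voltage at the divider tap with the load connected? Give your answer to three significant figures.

V_out ≈ 22.4 V

The load sits in parallel with R2: R2‖R_L = (884 × 3060) / (884 + 3060) = 685.9 kΩ.
V_out = 30.4 × 685.9 / (243 + 685.9) = 30.4 × 685.9/928.9 = 22.4 V.
(Unloaded it would have been 23.8 V.)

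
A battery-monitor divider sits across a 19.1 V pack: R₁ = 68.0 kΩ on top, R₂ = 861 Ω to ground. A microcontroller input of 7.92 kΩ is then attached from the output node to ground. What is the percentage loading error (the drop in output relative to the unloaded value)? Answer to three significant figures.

The divider's output (Thévenin) resistance is R₁‖R₂ = 850.2 Ω.
Fractional drop under load = R_th/(R_th + R_L) = 850.2 / (850.2 + 7920) = 0.09695.
So the output falls by 9.69 %.

9.69 %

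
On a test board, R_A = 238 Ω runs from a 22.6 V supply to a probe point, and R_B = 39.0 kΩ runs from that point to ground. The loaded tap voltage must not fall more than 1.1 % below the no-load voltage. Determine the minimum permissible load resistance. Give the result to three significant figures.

Output resistance R_th = R_A‖R_B = (238 × 39000)/39240 = 236.6 Ω.
The fractional drop is R_th/(R_th + R_L); requiring this ≤ 0.0110 gives R_L ≥ R_th(1/0.0110 − 1) = 236.6 × 89.91 = 21.3 kΩ.

R_L(min) ≈ 21.3 kΩ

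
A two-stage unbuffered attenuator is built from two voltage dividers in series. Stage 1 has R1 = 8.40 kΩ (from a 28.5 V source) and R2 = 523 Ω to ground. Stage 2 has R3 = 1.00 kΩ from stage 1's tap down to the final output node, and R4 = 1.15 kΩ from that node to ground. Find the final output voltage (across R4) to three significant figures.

Stage 2 presents R3+R4 = 2150 Ω as a load on stage 1's tap.
Stage 1's lower leg becomes R2‖(R3+R4) = 420.7 Ω, so V_mid = 28.5 × 420.7/8821 = 1.359 V.
Stage 2 is itself unloaded: V_out = V_mid × R4/(R3+R4) = 1.359 × 1150/2150 = 0.727 V.

V_out ≈ 0.727 V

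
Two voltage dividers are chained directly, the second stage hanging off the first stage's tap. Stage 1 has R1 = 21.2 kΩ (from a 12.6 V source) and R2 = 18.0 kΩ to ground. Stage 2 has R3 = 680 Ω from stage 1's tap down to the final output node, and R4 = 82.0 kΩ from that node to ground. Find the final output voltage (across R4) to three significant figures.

Stage 2 presents R3+R4 = 82680 Ω as a load on stage 1's tap.
Stage 1's lower leg becomes R2‖(R3+R4) = 14780 Ω, so V_mid = 12.6 × 14780/35980 = 5.176 V.
Stage 2 is itself unloaded: V_out = V_mid × R4/(R3+R4) = 5.176 × 82000/82680 = 5.13 V.

V_out ≈ 5.13 V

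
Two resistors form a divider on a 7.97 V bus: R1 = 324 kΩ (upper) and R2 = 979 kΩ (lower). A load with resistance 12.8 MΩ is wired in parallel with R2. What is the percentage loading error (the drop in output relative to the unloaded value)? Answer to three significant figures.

1.87 %

The divider's output (Thévenin) resistance is R1‖R2 = 243.4 kΩ.
Fractional drop under load = R_th/(R_th + R_L) = 243.4 / (243.4 + 12800) = 0.01866.
So the output falls by 1.87 %.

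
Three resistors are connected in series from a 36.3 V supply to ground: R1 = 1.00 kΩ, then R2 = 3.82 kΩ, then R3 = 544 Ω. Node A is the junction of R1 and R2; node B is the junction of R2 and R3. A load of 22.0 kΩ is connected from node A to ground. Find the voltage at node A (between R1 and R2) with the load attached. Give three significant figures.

V ≈ 28.5 V

Below node A the series string R2+R3 = 4364 Ω sits in parallel with the 22000 Ω load: 3642 Ω.
V_A = 36.3 × 3642/(1000 + 3642) = 28.5 V.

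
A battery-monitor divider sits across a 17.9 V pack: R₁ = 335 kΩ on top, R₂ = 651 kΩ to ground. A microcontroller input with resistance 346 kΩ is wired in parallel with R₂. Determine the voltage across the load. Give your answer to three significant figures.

The load sits in parallel with R₂: R₂‖R_L = (651 × 346) / (651 + 346) = 225.9 kΩ.
V_out = 17.9 × 225.9 / (335 + 225.9) = 17.9 × 225.9/560.9 = 7.21 V.

V_out ≈ 7.21 V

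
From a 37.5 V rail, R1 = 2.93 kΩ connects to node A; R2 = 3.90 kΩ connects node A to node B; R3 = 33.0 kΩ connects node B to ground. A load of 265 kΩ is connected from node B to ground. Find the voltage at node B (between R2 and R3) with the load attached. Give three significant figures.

At node B, R3 is in parallel with the load: R3‖R_L = 29.35 kΩ.
Below node A the resistance is R2 + (R3‖R_L) = 33.25 kΩ, so V_A = 37.5 × 33.25/36.18 = 34.46 V.
Then V_B = V_A × (R3‖R_L)/(R2 + R3‖R_L) = 34.46 × 29.35/33.25 = 30.4 V.

V ≈ 30.4 V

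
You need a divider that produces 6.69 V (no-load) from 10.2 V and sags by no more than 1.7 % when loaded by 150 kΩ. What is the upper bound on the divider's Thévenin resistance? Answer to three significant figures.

Loading drop = R_th/(R_th + R_L) ≤ 0.0170, so R_th ≤ R_L · ε/(1−ε) = 150 kΩ × 0.0170/0.9830 = 2.59 kΩ.
(Any R1, R2 with R2/(R1+R2) = 0.656 and R1‖R2 ≤ 2.59 kΩ will meet the spec.)

R_th ≤ 2.59 kΩ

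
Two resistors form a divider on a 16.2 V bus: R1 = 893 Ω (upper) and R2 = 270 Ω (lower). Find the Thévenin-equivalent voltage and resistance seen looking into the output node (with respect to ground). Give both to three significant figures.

V_th = 3.76 V, R_th = 207 Ω

V_th is the open-circuit tap voltage: 16.2 × 270/(893 + 270) = 3.76 V.
With the supply zeroed, R1 and R2 appear in parallel from the tap: R_th = R1‖R2 = (893 × 270)/1163 = 207 Ω.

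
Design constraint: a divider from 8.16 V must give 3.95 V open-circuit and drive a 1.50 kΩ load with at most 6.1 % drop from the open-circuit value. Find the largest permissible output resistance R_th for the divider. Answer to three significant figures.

Loading drop = R_th/(R_th + R_L) ≤ 0.0610, so R_th ≤ R_L · ε/(1−ε) = 1.50 kΩ × 0.0610/0.9390 = 97.4 Ω.

R_th ≤ 97.4 Ω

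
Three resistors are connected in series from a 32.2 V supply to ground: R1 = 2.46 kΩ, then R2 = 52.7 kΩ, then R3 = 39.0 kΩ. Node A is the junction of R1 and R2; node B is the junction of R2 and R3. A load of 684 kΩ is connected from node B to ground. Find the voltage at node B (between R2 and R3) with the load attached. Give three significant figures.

At node B, R3 is in parallel with the load: R3‖R_L = 36.90 kΩ.
Below node A the resistance is R2 + (R3‖R_L) = 89.60 kΩ, so V_A = 32.2 × 89.60/92.06 = 31.34 V.
Then V_B = V_A × (R3‖R_L)/(R2 + R3‖R_L) = 31.34 × 36.90/89.60 = 12.9 V.

V ≈ 12.9 V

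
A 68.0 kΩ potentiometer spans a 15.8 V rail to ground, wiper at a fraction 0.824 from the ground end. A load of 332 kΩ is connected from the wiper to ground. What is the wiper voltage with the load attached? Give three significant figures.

The wiper splits the pot into (1−α)R = 11.97 kΩ above and αR = 56.03 kΩ below.
Lower section ‖ load = 47.94 kΩ.
V_wiper = 15.8 × 47.94/(11.97 + 47.94) = 12.6 V.

V ≈ 12.6 V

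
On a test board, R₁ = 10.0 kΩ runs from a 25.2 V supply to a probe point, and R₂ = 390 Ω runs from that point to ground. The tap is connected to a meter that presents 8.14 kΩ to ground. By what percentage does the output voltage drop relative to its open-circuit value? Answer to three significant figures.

4.41 %

The divider's output (Thévenin) resistance is R₁‖R₂ = 375.4 Ω.
Fractional drop under load = R_th/(R_th + R_L) = 375.4 / (375.4 + 8140) = 0.04408.
So the output falls by 4.41 %.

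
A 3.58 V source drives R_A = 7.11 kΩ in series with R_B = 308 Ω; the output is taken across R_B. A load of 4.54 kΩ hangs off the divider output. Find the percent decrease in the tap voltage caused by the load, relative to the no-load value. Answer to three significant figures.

6.11 %

The divider's output (Thévenin) resistance is R_A‖R_B = 295.2 Ω.
Fractional drop under load = R_th/(R_th + R_L) = 295.2 / (295.2 + 4540) = 0.06105.
So the output falls by 6.11 %.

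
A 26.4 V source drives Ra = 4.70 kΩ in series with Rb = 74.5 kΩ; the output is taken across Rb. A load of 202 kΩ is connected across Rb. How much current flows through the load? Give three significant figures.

Rb‖R_L = 54.43 kΩ; V_out = 26.4 × 54.43/59.13 = 24.30 V.
I_L = V_out / R_L = 24.30 / 202 kΩ = 0.120 mA.

I_L ≈ 0.120 mA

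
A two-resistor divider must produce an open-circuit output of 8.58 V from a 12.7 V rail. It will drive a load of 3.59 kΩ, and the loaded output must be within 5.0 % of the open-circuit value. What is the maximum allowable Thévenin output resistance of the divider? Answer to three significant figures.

R_th ≤ 189 Ω

Loading drop = R_th/(R_th + R_L) ≤ 0.0500, so R_th ≤ R_L · ε/(1−ε) = 3.59 kΩ × 0.0500/0.9500 = 189 Ω.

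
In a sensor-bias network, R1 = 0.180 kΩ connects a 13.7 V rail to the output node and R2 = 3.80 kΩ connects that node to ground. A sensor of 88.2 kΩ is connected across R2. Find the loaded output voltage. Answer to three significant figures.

V_out ≈ 13.1 V

The load sits in parallel with R2: R2‖R_L = (3800 × 88200) / (3800 + 88200) = 3643 Ω.
V_out = 13.7 × 3643 / (180 + 3643) = 13.7 × 3643/3823 = 13.1 V.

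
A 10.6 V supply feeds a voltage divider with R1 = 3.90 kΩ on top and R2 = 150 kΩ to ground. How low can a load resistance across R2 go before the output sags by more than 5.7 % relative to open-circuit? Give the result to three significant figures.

R_L(min) ≈ 62.9 kΩ

Output resistance R_th = R1‖R2 = (3.90 × 150)/153.9 = 3.801 kΩ.
The fractional drop is R_th/(R_th + R_L); requiring this ≤ 0.0570 gives R_L ≥ R_th(1/0.0570 − 1) = 3.801 × 16.54 = 62.9 kΩ.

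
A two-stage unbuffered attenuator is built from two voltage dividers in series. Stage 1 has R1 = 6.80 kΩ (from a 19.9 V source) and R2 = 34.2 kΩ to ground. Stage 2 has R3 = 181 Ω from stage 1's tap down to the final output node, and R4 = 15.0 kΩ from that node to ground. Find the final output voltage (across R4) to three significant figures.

Stage 2 presents R3+R4 = 15180 Ω as a load on stage 1's tap.
Stage 1's lower leg becomes R2‖(R3+R4) = 10510 Ω, so V_mid = 19.9 × 10510/17310 = 12.08 V.
Stage 2 is itself unloaded: V_out = V_mid × R4/(R3+R4) = 12.08 × 15000/15180 = 11.9 V.

V_out ≈ 11.9 V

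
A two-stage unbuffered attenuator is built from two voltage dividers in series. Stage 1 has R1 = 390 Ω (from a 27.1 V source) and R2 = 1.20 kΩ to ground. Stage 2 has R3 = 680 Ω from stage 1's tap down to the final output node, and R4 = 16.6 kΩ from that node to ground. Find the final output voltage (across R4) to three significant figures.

V_out ≈ 19.3 V

Stage 2 presents R3+R4 = 17280 Ω as a load on stage 1's tap.
Stage 1's lower leg becomes R2‖(R3+R4) = 1122 Ω, so V_mid = 27.1 × 1122/1512 = 20.11 V.
Stage 2 is itself unloaded: V_out = V_mid × R4/(R3+R4) = 20.11 × 16600/17280 = 19.3 V.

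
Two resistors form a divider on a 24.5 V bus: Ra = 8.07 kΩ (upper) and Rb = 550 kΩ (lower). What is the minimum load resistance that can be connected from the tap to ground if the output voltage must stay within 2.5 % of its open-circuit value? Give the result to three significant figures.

Output resistance R_th = Ra‖Rb = (8.07 × 550)/558.1 = 7.953 kΩ.
The fractional drop is R_th/(R_th + R_L); requiring this ≤ 0.0250 gives R_L ≥ R_th(1/0.0250 − 1) = 7.953 × 39.00 = 310 kΩ.

R_L(min) ≈ 310 kΩ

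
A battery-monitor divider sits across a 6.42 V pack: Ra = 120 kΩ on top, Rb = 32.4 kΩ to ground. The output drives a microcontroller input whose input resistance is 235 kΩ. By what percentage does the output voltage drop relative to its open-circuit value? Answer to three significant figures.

Unloaded V = 6.42 × 32.4/152.4 = 1.3649 V.
Loaded: Rb‖R_L = 28.47 kΩ, giving V = 6.42 × 28.47/148.5 = 1.2312 V.
Drop = (1.3649 − 1.2312) / 1.3649 = 9.79 %.

9.79 %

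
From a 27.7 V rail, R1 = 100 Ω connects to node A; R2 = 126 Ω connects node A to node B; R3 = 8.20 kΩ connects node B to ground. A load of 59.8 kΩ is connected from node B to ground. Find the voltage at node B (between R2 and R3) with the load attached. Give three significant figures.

V ≈ 26.9 V

At node B, R3 is in parallel with the load: R3‖R_L = 7211 Ω.
Below node A the resistance is R2 + (R3‖R_L) = 7337 Ω, so V_A = 27.7 × 7337/7437 = 27.33 V.
Then V_B = V_A × (R3‖R_L)/(R2 + R3‖R_L) = 27.33 × 7211/7337 = 26.9 V.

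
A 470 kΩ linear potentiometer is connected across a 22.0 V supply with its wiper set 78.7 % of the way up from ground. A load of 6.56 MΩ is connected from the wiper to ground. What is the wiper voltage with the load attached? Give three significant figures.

The wiper splits the pot into (1−α)R = 100.1 kΩ above and αR = 369.9 kΩ below.
Lower section ‖ load = 350.1 kΩ.
V_wiper = 22.0 × 350.1/(100.1 + 350.1) = 17.1 V.

V ≈ 17.1 V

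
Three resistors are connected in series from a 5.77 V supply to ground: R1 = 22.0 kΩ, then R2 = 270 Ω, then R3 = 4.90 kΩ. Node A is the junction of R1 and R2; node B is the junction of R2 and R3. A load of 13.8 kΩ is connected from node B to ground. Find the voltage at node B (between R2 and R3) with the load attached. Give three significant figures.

At node B, R3 is in parallel with the load: R3‖R_L = 3616 Ω.
Below node A the resistance is R2 + (R3‖R_L) = 3886 Ω, so V_A = 5.77 × 3886/25890 = 0.8662 V.
Then V_B = V_A × (R3‖R_L)/(R2 + R3‖R_L) = 0.8662 × 3616/3886 = 0.806 V.

V ≈ 0.806 V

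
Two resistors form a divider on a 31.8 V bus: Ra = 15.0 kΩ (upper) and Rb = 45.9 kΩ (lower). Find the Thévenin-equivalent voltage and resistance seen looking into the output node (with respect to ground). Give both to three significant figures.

V_th = 24.0 V, R_th = 11.3 kΩ

V_th is the open-circuit tap voltage: 31.8 × 45.9/(15.0 + 45.9) = 24.0 V.
With the supply zeroed, Ra and Rb appear in parallel from the tap: R_th = Ra‖Rb = (15.0 × 45.9)/60.90 = 11.3 kΩ.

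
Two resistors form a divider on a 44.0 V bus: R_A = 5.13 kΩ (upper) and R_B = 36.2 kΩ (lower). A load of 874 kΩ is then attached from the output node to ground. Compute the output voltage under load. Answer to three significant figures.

V_out ≈ 38.3 V

The load sits in parallel with R_B: R_B‖R_L = (36.2 × 874) / (36.2 + 874) = 34.76 kΩ.
V_out = 44.0 × 34.76 / (5.13 + 34.76) = 44.0 × 34.76/39.89 = 38.3 V.
(Unloaded it would have been 38.5 V.)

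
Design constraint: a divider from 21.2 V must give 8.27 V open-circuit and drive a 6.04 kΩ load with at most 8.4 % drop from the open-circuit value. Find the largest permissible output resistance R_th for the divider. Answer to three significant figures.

R_th ≤ 554 Ω

Loading drop = R_th/(R_th + R_L) ≤ 0.0840, so R_th ≤ R_L · ε/(1−ε) = 6.04 kΩ × 0.0840/0.9160 = 554 Ω.
(Any R1, R2 with R2/(R1+R2) = 0.390 and R1‖R2 ≤ 554 Ω will meet the spec.)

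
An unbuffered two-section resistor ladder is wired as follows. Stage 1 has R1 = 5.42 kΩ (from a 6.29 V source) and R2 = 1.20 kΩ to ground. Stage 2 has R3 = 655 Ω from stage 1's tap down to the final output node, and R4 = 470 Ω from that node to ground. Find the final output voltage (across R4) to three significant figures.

Stage 2 presents R3+R4 = 1125 Ω as a load on stage 1's tap.
Stage 1's lower leg becomes R2‖(R3+R4) = 580.6 Ω, so V_mid = 6.29 × 580.6/6001 = 0.6086 V.
Stage 2 is itself unloaded: V_out = V_mid × R4/(R3+R4) = 0.6086 × 470/1125 = 0.254 V.

V_out ≈ 0.254 V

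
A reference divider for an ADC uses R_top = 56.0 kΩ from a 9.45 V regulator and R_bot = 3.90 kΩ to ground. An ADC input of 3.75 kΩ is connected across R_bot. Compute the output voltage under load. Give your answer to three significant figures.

V_out ≈ 0.312 V

The load sits in parallel with R_bot: R_bot‖R_L = (3.90 × 3.75) / (3.90 + 3.75) = 1.912 kΩ.
V_out = 9.45 × 1.912 / (56.0 + 1.912) = 9.45 × 1.912/57.91 = 0.312 V.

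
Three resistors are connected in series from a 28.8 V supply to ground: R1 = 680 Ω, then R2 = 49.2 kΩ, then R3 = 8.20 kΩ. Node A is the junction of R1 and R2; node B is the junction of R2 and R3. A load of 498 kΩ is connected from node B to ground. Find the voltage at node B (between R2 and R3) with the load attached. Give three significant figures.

At node B, R3 is in parallel with the load: R3‖R_L = 8067 Ω.
Below node A the resistance is R2 + (R3‖R_L) = 57270 Ω, so V_A = 28.8 × 57270/57950 = 28.46 V.
Then V_B = V_A × (R3‖R_L)/(R2 + R3‖R_L) = 28.46 × 8067/57270 = 4.01 V.

V ≈ 4.01 V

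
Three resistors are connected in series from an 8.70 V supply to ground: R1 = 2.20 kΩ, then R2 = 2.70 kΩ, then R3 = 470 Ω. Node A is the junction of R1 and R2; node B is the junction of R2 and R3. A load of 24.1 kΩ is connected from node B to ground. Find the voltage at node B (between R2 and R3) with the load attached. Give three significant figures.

At node B, R3 is in parallel with the load: R3‖R_L = 461.0 Ω.
Below node A the resistance is R2 + (R3‖R_L) = 3161 Ω, so V_A = 8.70 × 3161/5361 = 5.130 V.
Then V_B = V_A × (R3‖R_L)/(R2 + R3‖R_L) = 5.130 × 461.0/3161 = 0.748 V.

V ≈ 0.748 V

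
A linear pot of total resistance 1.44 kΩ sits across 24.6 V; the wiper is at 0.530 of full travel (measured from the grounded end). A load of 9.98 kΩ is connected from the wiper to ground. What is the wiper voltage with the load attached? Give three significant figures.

The wiper splits the pot into (1−α)R = 676.8 Ω above and αR = 763.2 Ω below.
Lower section ‖ load = 709.0 Ω.
V_wiper = 24.6 × 709.0/(676.8 + 709.0) = 12.6 V.

V ≈ 12.6 V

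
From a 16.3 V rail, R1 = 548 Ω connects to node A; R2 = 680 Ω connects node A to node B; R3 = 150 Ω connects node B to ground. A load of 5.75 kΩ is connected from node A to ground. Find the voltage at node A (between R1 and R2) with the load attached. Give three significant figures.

V ≈ 9.28 V

Below node A the series string R2+R3 = 830.0 Ω sits in parallel with the 5750 Ω load: 725.3 Ω.
V_A = 16.3 × 725.3/(548 + 725.3) = 9.28 V.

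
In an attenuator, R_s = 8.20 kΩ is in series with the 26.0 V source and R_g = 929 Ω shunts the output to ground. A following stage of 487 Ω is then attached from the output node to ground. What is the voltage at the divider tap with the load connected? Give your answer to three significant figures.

The load sits in parallel with R_g: R_g‖R_L = (929 × 487) / (929 + 487) = 319.5 Ω.
V_out = 26.0 × 319.5 / (8200 + 319.5) = 26.0 × 319.5/8520 = 0.975 V.

V_out ≈ 0.975 V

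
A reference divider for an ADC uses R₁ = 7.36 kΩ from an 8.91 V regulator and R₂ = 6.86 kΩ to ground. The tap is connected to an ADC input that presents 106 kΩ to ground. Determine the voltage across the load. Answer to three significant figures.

V_out ≈ 4.16 V

The load sits in parallel with R₂: R₂‖R_L = (6.86 × 106) / (6.86 + 106) = 6.443 kΩ.
V_out = 8.91 × 6.443 / (7.36 + 6.443) = 8.91 × 6.443/13.80 = 4.16 V.
(Unloaded it would have been 4.30 V.)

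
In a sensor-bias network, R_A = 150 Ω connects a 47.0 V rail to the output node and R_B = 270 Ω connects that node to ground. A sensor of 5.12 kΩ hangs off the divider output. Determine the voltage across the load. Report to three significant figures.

The load sits in parallel with R_B: R_B‖R_L = (270 × 5120) / (270 + 5120) = 256.5 Ω.
V_out = 47.0 × 256.5 / (150 + 256.5) = 47.0 × 256.5/406.5 = 29.7 V.

V_out ≈ 29.7 V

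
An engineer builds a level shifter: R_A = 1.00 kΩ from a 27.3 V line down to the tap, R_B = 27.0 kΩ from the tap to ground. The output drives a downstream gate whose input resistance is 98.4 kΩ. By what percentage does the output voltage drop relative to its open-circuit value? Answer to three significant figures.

0.970 %

The divider's output (Thévenin) resistance is R_A‖R_B = 0.9643 kΩ.
Fractional drop under load = R_th/(R_th + R_L) = 0.9643 / (0.9643 + 98.4) = 0.009705.
So the output falls by 0.970 %.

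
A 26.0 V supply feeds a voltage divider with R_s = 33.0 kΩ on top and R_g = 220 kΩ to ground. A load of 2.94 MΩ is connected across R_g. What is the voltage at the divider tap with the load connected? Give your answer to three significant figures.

The load sits in parallel with R_g: R_g‖R_L = (220 × 2940) / (220 + 2940) = 204.7 kΩ.
V_out = 26.0 × 204.7 / (33.0 + 204.7) = 26.0 × 204.7/237.7 = 22.4 V.

V_out ≈ 22.4 V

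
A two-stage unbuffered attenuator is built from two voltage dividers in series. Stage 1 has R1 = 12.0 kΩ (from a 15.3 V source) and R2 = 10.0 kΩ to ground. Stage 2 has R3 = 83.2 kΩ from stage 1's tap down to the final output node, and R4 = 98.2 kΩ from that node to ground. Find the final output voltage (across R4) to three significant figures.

Stage 2 presents R3+R4 = 181.4 kΩ as a load on stage 1's tap.
Stage 1's lower leg becomes R2‖(R3+R4) = 9.478 kΩ, so V_mid = 15.3 × 9.478/21.48 = 6.752 V.
Stage 2 is itself unloaded: V_out = V_mid × R4/(R3+R4) = 6.752 × 98.2/181.4 = 3.65 V.

V_out ≈ 3.65 V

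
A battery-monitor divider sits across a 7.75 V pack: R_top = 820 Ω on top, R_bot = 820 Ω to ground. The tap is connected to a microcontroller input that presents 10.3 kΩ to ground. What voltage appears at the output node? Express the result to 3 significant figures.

V_out ≈ 3.73 V

The load sits in parallel with R_bot: R_bot‖R_L = (820 × 10300) / (820 + 10300) = 759.5 Ω.
V_out = 7.75 × 759.5 / (820 + 759.5) = 7.75 × 759.5/1580 = 3.73 V.
(Unloaded it would have been 3.88 V.)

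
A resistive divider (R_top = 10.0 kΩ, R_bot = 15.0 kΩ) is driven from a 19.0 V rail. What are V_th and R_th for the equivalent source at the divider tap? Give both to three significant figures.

V_th = 11.4 V, R_th = 6.00 kΩ

V_th is the open-circuit tap voltage: 19.0 × 15.0/(10.0 + 15.0) = 11.4 V.
With the supply zeroed, R_top and R_bot appear in parallel from the tap: R_th = R_top‖R_bot = (10.0 × 15.0)/25.00 = 6.00 kΩ.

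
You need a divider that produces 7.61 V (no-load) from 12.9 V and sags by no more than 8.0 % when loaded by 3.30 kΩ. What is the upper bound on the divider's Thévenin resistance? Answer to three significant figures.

Loading drop = R_th/(R_th + R_L) ≤ 0.0800, so R_th ≤ R_L · ε/(1−ε) = 3.30 kΩ × 0.0800/0.9200 = 287 Ω.
(Any R1, R2 with R2/(R1+R2) = 0.590 and R1‖R2 ≤ 287 Ω will meet the spec.)

R_th ≤ 287 Ω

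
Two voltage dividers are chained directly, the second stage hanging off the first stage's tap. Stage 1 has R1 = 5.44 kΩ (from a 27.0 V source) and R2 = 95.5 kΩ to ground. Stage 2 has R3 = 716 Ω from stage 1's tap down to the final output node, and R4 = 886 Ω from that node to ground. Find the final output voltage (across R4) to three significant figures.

Stage 2 presents R3+R4 = 1602 Ω as a load on stage 1's tap.
Stage 1's lower leg becomes R2‖(R3+R4) = 1576 Ω, so V_mid = 27.0 × 1576/7016 = 6.064 V.
Stage 2 is itself unloaded: V_out = V_mid × R4/(R3+R4) = 6.064 × 886/1602 = 3.35 V.

V_out ≈ 3.35 V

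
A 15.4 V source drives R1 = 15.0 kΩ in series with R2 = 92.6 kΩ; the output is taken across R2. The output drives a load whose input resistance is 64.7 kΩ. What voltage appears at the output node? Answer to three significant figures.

V_out ≈ 11.0 V

The load sits in parallel with R2: R2‖R_L = (92.6 × 64.7) / (92.6 + 64.7) = 38.09 kΩ.
V_out = 15.4 × 38.09 / (15.0 + 38.09) = 15.4 × 38.09/53.09 = 11.0 V.
(Unloaded it would have been 13.3 V.)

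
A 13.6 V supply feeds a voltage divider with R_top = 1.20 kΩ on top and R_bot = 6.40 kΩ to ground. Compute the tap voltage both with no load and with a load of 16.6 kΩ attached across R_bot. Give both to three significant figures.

Unloaded: 11.5 V; loaded: 10.8 V

Open-circuit: V = 13.6 × 6.40/(1.20 + 6.40) = 11.5 V.
With the load, R_bot becomes R_bot‖R_L = 4.619 kΩ, so V = 13.6 × 4.619/5.819 = 10.8 V.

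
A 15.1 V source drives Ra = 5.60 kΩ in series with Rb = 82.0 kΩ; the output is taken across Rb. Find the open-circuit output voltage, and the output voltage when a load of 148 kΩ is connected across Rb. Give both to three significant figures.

Unloaded: 14.1 V; loaded: 13.7 V

Open-circuit: V = 15.1 × 82.0/(5.60 + 82.0) = 14.1 V.
With the load, Rb becomes Rb‖R_L = 52.77 kΩ, so V = 15.1 × 52.77/58.37 = 13.7 V.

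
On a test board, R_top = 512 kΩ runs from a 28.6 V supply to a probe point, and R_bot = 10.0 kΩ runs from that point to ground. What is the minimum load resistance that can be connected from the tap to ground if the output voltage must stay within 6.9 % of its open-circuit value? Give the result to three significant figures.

R_L(min) ≈ 132 kΩ

Output resistance R_th = R_top‖R_bot = (512 × 10.0)/522.0 = 9.808 kΩ.
The fractional drop is R_th/(R_th + R_L); requiring this ≤ 0.0690 gives R_L ≥ R_th(1/0.0690 − 1) = 9.808 × 13.49 = 132 kΩ.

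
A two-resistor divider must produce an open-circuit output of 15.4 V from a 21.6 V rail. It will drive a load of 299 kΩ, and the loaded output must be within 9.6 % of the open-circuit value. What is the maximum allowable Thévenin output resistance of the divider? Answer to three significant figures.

Loading drop = R_th/(R_th + R_L) ≤ 0.0960, so R_th ≤ R_L · ε/(1−ε) = 299 kΩ × 0.0960/0.9040 = 31.8 kΩ.
(Any R1, R2 with R2/(R1+R2) = 0.713 and R1‖R2 ≤ 31.8 kΩ will meet the spec.)

R_th ≤ 31.8 kΩ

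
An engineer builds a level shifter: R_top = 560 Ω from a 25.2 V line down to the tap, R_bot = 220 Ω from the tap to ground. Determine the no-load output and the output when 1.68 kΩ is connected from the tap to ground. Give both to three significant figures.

Open-circuit: V = 25.2 × 220/(560 + 220) = 7.11 V.
With the load, R_bot becomes R_bot‖R_L = 194.5 Ω, so V = 25.2 × 194.5/754.5 = 6.50 V.

Unloaded: 7.11 V; loaded: 6.50 V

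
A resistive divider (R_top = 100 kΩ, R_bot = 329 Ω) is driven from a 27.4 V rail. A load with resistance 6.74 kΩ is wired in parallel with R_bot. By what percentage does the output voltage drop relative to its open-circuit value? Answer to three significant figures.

4.64 %

The divider's output (Thévenin) resistance is R_top‖R_bot = 327.9 Ω.
Fractional drop under load = R_th/(R_th + R_L) = 327.9 / (327.9 + 6740) = 0.04640.
So the output falls by 4.64 %.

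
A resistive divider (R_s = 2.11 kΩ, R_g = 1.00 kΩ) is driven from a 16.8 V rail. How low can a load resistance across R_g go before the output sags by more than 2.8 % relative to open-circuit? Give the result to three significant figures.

Output resistance R_th = R_s‖R_g = (2110 × 1000)/3110 = 678.5 Ω.
The fractional drop is R_th/(R_th + R_L); requiring this ≤ 0.0280 gives R_L ≥ R_th(1/0.0280 − 1) = 678.5 × 34.71 = 23.6 kΩ.

R_L(min) ≈ 23.6 kΩ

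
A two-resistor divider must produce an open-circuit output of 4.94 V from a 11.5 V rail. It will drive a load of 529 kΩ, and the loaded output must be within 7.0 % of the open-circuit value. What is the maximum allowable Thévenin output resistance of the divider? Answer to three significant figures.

R_th ≤ 39.8 kΩ

Loading drop = R_th/(R_th + R_L) ≤ 0.0700, so R_th ≤ R_L · ε/(1−ε) = 529 kΩ × 0.0700/0.9300 = 39.8 kΩ.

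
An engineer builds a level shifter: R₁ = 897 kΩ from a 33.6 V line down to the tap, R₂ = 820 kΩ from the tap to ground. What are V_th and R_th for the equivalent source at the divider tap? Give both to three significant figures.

V_th is the open-circuit tap voltage: 33.6 × 820/(897 + 820) = 16.0 V.
With the supply zeroed, R₁ and R₂ appear in parallel from the tap: R_th = R₁‖R₂ = (897 × 820)/1717 = 428 kΩ.

V_th = 16.0 V, R_th = 428 kΩ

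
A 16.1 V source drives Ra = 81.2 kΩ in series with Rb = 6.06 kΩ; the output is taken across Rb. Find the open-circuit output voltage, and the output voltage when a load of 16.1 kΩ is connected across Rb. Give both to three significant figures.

Open-circuit: V = 16.1 × 6.06/(81.2 + 6.06) = 1.12 V.
With the load, Rb becomes Rb‖R_L = 4.403 kΩ, so V = 16.1 × 4.403/85.60 = 0.828 V.

Unloaded: 1.12 V; loaded: 0.828 V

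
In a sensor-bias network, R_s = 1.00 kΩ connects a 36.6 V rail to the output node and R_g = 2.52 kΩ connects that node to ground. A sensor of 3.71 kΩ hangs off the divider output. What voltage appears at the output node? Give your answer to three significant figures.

V_out ≈ 22.0 V

The load sits in parallel with R_g: R_g‖R_L = (2.52 × 3.71) / (2.52 + 3.71) = 1.501 kΩ.
V_out = 36.6 × 1.501 / (1.00 + 1.501) = 36.6 × 1.501/2.501 = 22.0 V.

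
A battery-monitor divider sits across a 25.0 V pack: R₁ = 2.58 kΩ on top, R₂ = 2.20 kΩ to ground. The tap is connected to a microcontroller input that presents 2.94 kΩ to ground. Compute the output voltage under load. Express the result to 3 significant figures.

The load sits in parallel with R₂: R₂‖R_L = (2.20 × 2.94) / (2.20 + 2.94) = 1.258 kΩ.
V_out = 25.0 × 1.258 / (2.58 + 1.258) = 25.0 × 1.258/3.838 = 8.20 V.

V_out ≈ 8.20 V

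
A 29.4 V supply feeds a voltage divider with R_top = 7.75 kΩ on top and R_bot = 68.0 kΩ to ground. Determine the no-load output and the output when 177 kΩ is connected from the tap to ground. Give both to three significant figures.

Unloaded: 26.4 V; loaded: 25.4 V

Open-circuit: V = 29.4 × 68.0/(7.75 + 68.0) = 26.4 V.
With the load, R_bot becomes R_bot‖R_L = 49.13 kΩ, so V = 29.4 × 49.13/56.88 = 25.4 V.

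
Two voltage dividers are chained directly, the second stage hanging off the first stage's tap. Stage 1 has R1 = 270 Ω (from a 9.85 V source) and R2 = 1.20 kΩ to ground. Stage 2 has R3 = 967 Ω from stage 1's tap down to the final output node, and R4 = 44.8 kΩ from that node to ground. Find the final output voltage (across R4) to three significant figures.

Stage 2 presents R3+R4 = 45770 Ω as a load on stage 1's tap.
Stage 1's lower leg becomes R2‖(R3+R4) = 1169 Ω, so V_mid = 9.85 × 1169/1439 = 8.002 V.
Stage 2 is itself unloaded: V_out = V_mid × R4/(R3+R4) = 8.002 × 44800/45770 = 7.83 V.

V_out ≈ 7.83 V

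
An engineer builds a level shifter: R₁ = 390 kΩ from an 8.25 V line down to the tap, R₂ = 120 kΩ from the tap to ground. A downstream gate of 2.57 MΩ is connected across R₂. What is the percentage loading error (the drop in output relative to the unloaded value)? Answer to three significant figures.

3.45 %

The divider's output (Thévenin) resistance is R₁‖R₂ = 91.76 kΩ.
Fractional drop under load = R_th/(R_th + R_L) = 91.76 / (91.76 + 2570) = 0.03448.
So the output falls by 3.45 %.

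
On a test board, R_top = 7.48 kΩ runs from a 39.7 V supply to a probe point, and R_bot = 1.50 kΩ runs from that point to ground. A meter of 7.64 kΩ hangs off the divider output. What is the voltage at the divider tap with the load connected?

V_out ≈ 5.70 V

The load sits in parallel with R_bot: R_bot‖R_L = (1.50 × 7.64) / (1.50 + 7.64) = 1.254 kΩ.
V_out = 39.7 × 1.254 / (7.48 + 1.254) = 39.7 × 1.254/8.734 = 5.70 V.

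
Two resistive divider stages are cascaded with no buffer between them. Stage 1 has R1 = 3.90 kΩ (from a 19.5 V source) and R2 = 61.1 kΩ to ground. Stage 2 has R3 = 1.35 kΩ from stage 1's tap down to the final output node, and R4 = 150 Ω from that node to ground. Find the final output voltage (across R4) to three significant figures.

V_out ≈ 0.532 V

Stage 2 presents R3+R4 = 1500 Ω as a load on stage 1's tap.
Stage 1's lower leg becomes R2‖(R3+R4) = 1464 Ω, so V_mid = 19.5 × 1464/5364 = 5.322 V.
Stage 2 is itself unloaded: V_out = V_mid × R4/(R3+R4) = 5.322 × 150/1500 = 0.532 V.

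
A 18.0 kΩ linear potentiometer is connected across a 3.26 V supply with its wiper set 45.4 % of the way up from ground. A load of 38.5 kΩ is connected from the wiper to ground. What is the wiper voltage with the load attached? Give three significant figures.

The wiper splits the pot into (1−α)R = 9.828 kΩ above and αR = 8.172 kΩ below.
Lower section ‖ load = 6.741 kΩ.
V_wiper = 3.26 × 6.741/(9.828 + 6.741) = 1.33 V.

V ≈ 1.33 V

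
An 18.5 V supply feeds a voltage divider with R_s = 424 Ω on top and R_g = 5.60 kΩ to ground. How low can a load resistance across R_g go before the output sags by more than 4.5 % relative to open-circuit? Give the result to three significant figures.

R_L(min) ≈ 8.36 kΩ

Output resistance R_th = R_s‖R_g = (424 × 5600)/6024 = 394.2 Ω.
The fractional drop is R_th/(R_th + R_L); requiring this ≤ 0.0450 gives R_L ≥ R_th(1/0.0450 − 1) = 394.2 × 21.22 = 8.36 kΩ.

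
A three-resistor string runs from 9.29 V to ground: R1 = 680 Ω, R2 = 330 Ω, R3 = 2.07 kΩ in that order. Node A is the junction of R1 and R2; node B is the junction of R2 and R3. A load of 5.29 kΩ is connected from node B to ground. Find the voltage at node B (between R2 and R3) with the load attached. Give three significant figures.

At node B, R3 is in parallel with the load: R3‖R_L = 1488 Ω.
Below node A the resistance is R2 + (R3‖R_L) = 1818 Ω, so V_A = 9.29 × 1818/2498 = 6.761 V.
Then V_B = V_A × (R3‖R_L)/(R2 + R3‖R_L) = 6.761 × 1488/1818 = 5.53 V.

V ≈ 5.53 V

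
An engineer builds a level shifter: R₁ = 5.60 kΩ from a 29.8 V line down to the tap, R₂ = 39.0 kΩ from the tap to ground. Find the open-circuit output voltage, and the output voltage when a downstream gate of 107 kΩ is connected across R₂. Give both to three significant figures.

Unloaded: 26.1 V; loaded: 24.9 V

Open-circuit: V = 29.8 × 39.0/(5.60 + 39.0) = 26.1 V.
With the load, R₂ becomes R₂‖R_L = 28.58 kΩ, so V = 29.8 × 28.58/34.18 = 24.9 V.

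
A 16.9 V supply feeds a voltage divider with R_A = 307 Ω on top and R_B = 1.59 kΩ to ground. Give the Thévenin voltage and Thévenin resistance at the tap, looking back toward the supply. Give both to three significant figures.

V_th is the open-circuit tap voltage: 16.9 × 1590/(307 + 1590) = 14.2 V.
With the supply zeroed, R_A and R_B appear in parallel from the tap: R_th = R_A‖R_B = (307 × 1590)/1897 = 257 Ω.

V_th = 14.2 V, R_th = 257 Ω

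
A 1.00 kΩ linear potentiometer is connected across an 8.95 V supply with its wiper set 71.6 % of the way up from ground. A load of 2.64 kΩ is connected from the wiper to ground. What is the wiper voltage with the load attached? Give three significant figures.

The wiper splits the pot into (1−α)R = 284.0 Ω above and αR = 716.0 Ω below.
Lower section ‖ load = 563.2 Ω.
V_wiper = 8.95 × 563.2/(284.0 + 563.2) = 5.95 V.

V ≈ 5.95 V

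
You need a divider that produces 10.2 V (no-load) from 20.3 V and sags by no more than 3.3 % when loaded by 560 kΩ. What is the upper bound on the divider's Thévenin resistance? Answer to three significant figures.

Loading drop = R_th/(R_th + R_L) ≤ 0.0330, so R_th ≤ R_L · ε/(1−ε) = 560 kΩ × 0.0330/0.9670 = 19.1 kΩ.
(Any R1, R2 with R2/(R1+R2) = 0.502 and R1‖R2 ≤ 19.1 kΩ will meet the spec.)

R_th ≤ 19.1 kΩ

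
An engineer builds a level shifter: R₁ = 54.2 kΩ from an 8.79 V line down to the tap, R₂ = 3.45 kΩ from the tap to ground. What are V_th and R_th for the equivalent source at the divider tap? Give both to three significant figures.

V_th is the open-circuit tap voltage: 8.79 × 3.45/(54.2 + 3.45) = 0.526 V.
With the supply zeroed, R₁ and R₂ appear in parallel from the tap: R_th = R₁‖R₂ = (54.2 × 3.45)/57.65 = 3.24 kΩ.

V_th = 0.526 V, R_th = 3.24 kΩ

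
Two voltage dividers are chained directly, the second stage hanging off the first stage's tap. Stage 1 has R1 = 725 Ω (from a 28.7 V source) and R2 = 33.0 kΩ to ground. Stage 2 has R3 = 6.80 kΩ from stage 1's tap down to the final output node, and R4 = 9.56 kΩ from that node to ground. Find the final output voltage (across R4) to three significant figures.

V_out ≈ 15.7 V

Stage 2 presents R3+R4 = 16360 Ω as a load on stage 1's tap.
Stage 1's lower leg becomes R2‖(R3+R4) = 10940 Ω, so V_mid = 28.7 × 10940/11660 = 26.92 V.
Stage 2 is itself unloaded: V_out = V_mid × R4/(R3+R4) = 26.92 × 9560/16360 = 15.7 V.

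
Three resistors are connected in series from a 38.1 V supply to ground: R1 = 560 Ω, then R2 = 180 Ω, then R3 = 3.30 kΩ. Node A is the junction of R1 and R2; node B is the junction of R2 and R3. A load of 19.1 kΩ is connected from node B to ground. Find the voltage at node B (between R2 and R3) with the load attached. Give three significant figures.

At node B, R3 is in parallel with the load: R3‖R_L = 2814 Ω.
Below node A the resistance is R2 + (R3‖R_L) = 2994 Ω, so V_A = 38.1 × 2994/3554 = 32.10 V.
Then V_B = V_A × (R3‖R_L)/(R2 + R3‖R_L) = 32.10 × 2814/2994 = 30.2 V.

V ≈ 30.2 V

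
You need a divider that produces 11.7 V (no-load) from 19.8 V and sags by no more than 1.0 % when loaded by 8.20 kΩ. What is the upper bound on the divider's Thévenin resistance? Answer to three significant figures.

R_th ≤ 82.8 Ω

Loading drop = R_th/(R_th + R_L) ≤ 0.0100, so R_th ≤ R_L · ε/(1−ε) = 8.20 kΩ × 0.0100/0.9900 = 82.8 Ω.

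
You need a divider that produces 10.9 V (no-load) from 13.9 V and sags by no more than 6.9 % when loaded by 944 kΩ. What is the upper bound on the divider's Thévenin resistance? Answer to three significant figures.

Loading drop = R_th/(R_th + R_L) ≤ 0.0690, so R_th ≤ R_L · ε/(1−ε) = 944 kΩ × 0.0690/0.9310 = 70.0 kΩ.

R_th ≤ 70.0 kΩ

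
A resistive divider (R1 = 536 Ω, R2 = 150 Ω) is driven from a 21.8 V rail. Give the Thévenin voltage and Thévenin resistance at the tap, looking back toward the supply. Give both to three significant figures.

V_th is the open-circuit tap voltage: 21.8 × 150/(536 + 150) = 4.77 V.
With the supply zeroed, R1 and R2 appear in parallel from the tap: R_th = R1‖R2 = (536 × 150)/686.0 = 117 Ω.

V_th = 4.77 V, R_th = 117 Ω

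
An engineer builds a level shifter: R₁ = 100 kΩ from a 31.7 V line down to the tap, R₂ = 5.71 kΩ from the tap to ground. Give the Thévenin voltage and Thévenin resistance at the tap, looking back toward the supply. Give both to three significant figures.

V_th is the open-circuit tap voltage: 31.7 × 5.71/(100 + 5.71) = 1.71 V.
With the supply zeroed, R₁ and R₂ appear in parallel from the tap: R_th = R₁‖R₂ = (100 × 5.71)/105.7 = 5.40 kΩ.

V_th = 1.71 V, R_th = 5.40 kΩ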